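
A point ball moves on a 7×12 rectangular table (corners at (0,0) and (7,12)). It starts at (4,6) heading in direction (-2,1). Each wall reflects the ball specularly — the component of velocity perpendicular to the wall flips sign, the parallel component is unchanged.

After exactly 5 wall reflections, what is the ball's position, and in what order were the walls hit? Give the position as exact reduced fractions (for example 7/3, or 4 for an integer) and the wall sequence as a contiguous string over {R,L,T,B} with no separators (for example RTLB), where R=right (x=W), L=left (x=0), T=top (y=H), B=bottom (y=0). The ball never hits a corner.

Final position: (7,11/2)
Wall sequence: LRTLR

1. t=2 → L at (0,8); v=(2,1)
2. t=7/2 → R at (7,23/2); v=(-2,1)
3. t=1/2 → T at (6,12); v=(-2,-1)
4. t=3 → L at (0,9); v=(2,-1)
5. t=7/2 → R at (7,11/2); v=(-2,-1)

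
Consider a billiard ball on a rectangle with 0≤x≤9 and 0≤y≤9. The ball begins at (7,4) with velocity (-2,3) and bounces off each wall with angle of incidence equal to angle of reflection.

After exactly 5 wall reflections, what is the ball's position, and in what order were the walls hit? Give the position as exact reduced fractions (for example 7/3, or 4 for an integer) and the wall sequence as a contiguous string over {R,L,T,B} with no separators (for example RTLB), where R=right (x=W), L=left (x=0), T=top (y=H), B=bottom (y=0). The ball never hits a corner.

Final position: (9,8)
Wall sequence: TLBTR

1. t=5/3 → T at (11/3,9); v=(-2,-3)
2. t=11/6 → L at (0,7/2); v=(2,-3)
3. t=7/6 → B at (7/3,0); v=(2,3)
4. t=3 → T at (25/3,9); v=(2,-3)
5. t=1/3 → R at (9,8); v=(-2,-3)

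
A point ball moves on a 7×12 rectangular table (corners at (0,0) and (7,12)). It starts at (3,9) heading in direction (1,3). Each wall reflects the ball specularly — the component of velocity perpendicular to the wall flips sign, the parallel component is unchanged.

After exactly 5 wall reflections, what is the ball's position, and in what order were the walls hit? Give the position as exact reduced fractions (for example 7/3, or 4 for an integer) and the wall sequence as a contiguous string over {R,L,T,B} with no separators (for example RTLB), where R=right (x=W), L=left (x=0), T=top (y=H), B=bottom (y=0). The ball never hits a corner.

Final position: (0,6)
Wall sequence: TRBTL

1. t=1 → T at (4,12); v=(1,-3)
2. t=3 → R at (7,3); v=(-1,-3)
3. t=1 → B at (6,0); v=(-1,3)
4. t=4 → T at (2,12); v=(-1,-3)
5. t=2 → L at (0,6); v=(1,-3)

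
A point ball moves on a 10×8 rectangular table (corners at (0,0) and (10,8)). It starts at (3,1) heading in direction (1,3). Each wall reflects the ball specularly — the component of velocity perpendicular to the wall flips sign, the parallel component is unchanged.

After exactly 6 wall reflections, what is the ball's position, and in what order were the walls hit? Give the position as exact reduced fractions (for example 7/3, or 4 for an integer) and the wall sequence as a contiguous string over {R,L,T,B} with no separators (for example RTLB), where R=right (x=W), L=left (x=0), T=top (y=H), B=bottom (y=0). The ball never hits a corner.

Final position: (4,8)
Wall sequence: TBRTBT

1. t=7/3 → T at (16/3,8); v=(1,-3)
2. t=8/3 → B at (8,0); v=(1,3)
3. t=2 → R at (10,6); v=(-1,3)
4. t=2/3 → T at (28/3,8); v=(-1,-3)
5. t=8/3 → B at (20/3,0); v=(-1,3)
6. t=8/3 → T at (4,8); v=(-1,-3)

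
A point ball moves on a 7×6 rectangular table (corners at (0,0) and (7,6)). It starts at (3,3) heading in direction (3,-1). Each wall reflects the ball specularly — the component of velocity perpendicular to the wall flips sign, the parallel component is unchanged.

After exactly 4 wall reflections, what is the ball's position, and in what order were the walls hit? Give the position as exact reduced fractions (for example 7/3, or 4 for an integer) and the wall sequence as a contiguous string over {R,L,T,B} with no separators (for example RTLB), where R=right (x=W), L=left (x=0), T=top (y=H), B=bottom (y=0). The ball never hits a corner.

Final position: (7,3)
Wall sequence: RBLR

1. t=4/3 → R at (7,5/3); v=(-3,-1)
2. t=5/3 → B at (2,0); v=(-3,1)
3. t=2/3 → L at (0,2/3); v=(3,1)
4. t=7/3 → R at (7,3); v=(-3,1)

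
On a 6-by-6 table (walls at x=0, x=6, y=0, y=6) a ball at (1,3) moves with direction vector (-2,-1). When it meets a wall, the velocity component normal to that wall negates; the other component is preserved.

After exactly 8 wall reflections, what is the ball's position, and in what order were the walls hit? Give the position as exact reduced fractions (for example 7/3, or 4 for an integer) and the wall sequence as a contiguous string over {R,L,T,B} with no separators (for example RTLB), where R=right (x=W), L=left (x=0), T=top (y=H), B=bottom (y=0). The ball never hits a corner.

Final position: (5,0)
Wall sequence: LBRLTRLB

1. t=1/2 → L at (0,5/2); v=(2,-1)
2. t=5/2 → B at (5,0); v=(2,1)
3. t=1/2 → R at (6,1/2); v=(-2,1)
4. t=3 → L at (0,7/2); v=(2,1)
5. t=5/2 → T at (5,6); v=(2,-1)
6. t=1/2 → R at (6,11/2); v=(-2,-1)
7. t=3 → L at (0,5/2); v=(2,-1)
8. t=5/2 → B at (5,0); v=(2,1)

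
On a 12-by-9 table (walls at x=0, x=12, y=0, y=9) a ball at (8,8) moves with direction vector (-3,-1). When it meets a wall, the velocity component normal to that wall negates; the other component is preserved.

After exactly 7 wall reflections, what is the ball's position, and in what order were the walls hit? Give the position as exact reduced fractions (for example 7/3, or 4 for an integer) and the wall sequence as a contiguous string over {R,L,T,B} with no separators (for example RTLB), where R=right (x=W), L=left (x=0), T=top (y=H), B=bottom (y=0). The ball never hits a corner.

1. t=8/3 → L at (0,16/3); v=(3,-1)
2. t=4 → R at (12,4/3); v=(-3,-1)
3. t=4/3 → B at (8,0); v=(-3,1)
4. t=8/3 → L at (0,8/3); v=(3,1)
5. t=4 → R at (12,20/3); v=(-3,1)
6. t=7/3 → T at (5,9); v=(-3,-1)
7. t=5/3 → L at (0,22/3); v=(3,-1)

Final position: (0,22/3)
Wall sequence: LRBLRTL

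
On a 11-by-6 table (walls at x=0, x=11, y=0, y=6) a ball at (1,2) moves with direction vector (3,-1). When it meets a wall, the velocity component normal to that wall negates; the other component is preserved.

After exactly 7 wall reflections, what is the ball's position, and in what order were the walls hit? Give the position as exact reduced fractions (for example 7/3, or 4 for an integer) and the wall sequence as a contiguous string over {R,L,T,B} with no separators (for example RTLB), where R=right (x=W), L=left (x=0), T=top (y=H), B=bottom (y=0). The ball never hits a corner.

Final position: (0,1/3)
Wall sequence: BRLTRBL

1. t=2 → B at (7,0); v=(3,1)
2. t=4/3 → R at (11,4/3); v=(-3,1)
3. t=11/3 → L at (0,5); v=(3,1)
4. t=1 → T at (3,6); v=(3,-1)
5. t=8/3 → R at (11,10/3); v=(-3,-1)
6. t=10/3 → B at (1,0); v=(-3,1)
7. t=1/3 → L at (0,1/3); v=(3,1)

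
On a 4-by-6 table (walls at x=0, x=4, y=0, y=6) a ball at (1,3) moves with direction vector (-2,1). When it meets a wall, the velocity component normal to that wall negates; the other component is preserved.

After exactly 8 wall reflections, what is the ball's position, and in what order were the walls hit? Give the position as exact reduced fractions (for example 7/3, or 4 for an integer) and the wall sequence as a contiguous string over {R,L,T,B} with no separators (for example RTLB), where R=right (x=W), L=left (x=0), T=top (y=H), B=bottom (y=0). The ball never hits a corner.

1. t=1/2 → L at (0,7/2); v=(2,1)
2. t=2 → R at (4,11/2); v=(-2,1)
3. t=1/2 → T at (3,6); v=(-2,-1)
4. t=3/2 → L at (0,9/2); v=(2,-1)
5. t=2 → R at (4,5/2); v=(-2,-1)
6. t=2 → L at (0,1/2); v=(2,-1)
7. t=1/2 → B at (1,0); v=(2,1)
8. t=3/2 → R at (4,3/2); v=(-2,1)

Final position: (4,3/2)
Wall sequence: LRTLRLBR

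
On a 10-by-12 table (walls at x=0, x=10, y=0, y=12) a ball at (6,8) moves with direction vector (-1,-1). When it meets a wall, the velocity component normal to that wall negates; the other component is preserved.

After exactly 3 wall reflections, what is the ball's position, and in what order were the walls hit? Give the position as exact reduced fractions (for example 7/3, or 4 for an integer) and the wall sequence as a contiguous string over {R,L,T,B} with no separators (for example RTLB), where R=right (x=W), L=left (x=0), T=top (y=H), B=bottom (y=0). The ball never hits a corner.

1. t=6 → L at (0,2); v=(1,-1)
2. t=2 → B at (2,0); v=(1,1)
3. t=8 → R at (10,8); v=(-1,1)

Final position: (10,8)
Wall sequence: LBR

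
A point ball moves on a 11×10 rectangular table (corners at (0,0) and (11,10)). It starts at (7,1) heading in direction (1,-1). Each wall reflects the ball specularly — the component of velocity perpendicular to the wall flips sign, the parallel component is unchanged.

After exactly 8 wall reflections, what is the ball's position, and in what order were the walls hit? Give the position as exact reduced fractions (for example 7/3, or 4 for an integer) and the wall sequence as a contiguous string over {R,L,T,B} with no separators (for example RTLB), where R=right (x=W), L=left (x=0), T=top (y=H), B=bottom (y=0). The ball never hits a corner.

1. t=1 → B at (8,0); v=(1,1)
2. t=3 → R at (11,3); v=(-1,1)
3. t=7 → T at (4,10); v=(-1,-1)
4. t=4 → L at (0,6); v=(1,-1)
5. t=6 → B at (6,0); v=(1,1)
6. t=5 → R at (11,5); v=(-1,1)
7. t=5 → T at (6,10); v=(-1,-1)
8. t=6 → L at (0,4); v=(1,-1)

Final position: (0,4)
Wall sequence: BRTLBRTL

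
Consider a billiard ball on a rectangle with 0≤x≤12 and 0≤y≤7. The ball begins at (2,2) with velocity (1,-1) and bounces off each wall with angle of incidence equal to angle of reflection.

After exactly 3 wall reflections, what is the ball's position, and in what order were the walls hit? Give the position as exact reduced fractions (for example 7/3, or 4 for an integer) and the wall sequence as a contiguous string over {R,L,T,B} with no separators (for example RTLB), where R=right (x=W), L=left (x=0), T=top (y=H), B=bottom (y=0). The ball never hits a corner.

Final position: (12,6)
Wall sequence: BTR

1. t=2 → B at (4,0); v=(1,1)
2. t=7 → T at (11,7); v=(1,-1)
3. t=1 → R at (12,6); v=(-1,-1)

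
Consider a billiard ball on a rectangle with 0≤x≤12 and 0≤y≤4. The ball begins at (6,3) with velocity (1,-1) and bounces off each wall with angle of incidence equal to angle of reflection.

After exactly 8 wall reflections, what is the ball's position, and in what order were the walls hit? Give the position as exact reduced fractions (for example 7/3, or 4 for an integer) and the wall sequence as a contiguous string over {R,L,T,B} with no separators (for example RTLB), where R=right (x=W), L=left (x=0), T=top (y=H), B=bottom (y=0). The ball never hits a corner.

1. t=3 → B at (9,0); v=(1,1)
2. t=3 → R at (12,3); v=(-1,1)
3. t=1 → T at (11,4); v=(-1,-1)
4. t=4 → B at (7,0); v=(-1,1)
5. t=4 → T at (3,4); v=(-1,-1)
6. t=3 → L at (0,1); v=(1,-1)
7. t=1 → B at (1,0); v=(1,1)
8. t=4 → T at (5,4); v=(1,-1)

Final position: (5,4)
Wall sequence: BRTBTLBT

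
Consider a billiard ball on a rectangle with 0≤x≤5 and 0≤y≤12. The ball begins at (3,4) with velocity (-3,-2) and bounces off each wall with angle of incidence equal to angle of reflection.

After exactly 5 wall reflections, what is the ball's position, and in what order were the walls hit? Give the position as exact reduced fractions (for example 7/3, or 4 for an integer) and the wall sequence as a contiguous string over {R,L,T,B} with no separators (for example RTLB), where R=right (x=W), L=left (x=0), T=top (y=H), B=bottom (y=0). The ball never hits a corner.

Final position: (5,8)
Wall sequence: LBRLR

1. t=1 → L at (0,2); v=(3,-2)
2. t=1 → B at (3,0); v=(3,2)
3. t=2/3 → R at (5,4/3); v=(-3,2)
4. t=5/3 → L at (0,14/3); v=(3,2)
5. t=5/3 → R at (5,8); v=(-3,2)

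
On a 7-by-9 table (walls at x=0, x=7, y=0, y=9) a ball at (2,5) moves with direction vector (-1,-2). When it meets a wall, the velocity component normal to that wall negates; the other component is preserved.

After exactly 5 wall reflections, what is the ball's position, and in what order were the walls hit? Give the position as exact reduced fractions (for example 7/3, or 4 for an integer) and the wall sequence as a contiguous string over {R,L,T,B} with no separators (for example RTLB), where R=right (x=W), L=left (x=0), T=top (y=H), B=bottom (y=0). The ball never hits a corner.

1. t=2 → L at (0,1); v=(1,-2)
2. t=1/2 → B at (1/2,0); v=(1,2)
3. t=9/2 → T at (5,9); v=(1,-2)
4. t=2 → R at (7,5); v=(-1,-2)
5. t=5/2 → B at (9/2,0); v=(-1,2)

Final position: (9/2,0)
Wall sequence: LBTRB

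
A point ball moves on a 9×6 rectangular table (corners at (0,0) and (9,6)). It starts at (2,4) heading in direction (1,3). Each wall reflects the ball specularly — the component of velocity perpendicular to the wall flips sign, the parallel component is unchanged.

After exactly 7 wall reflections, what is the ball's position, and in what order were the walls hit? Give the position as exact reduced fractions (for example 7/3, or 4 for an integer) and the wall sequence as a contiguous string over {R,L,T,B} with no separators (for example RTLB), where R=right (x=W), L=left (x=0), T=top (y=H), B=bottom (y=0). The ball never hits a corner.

1. t=2/3 → T at (8/3,6); v=(1,-3)
2. t=2 → B at (14/3,0); v=(1,3)
3. t=2 → T at (20/3,6); v=(1,-3)
4. t=2 → B at (26/3,0); v=(1,3)
5. t=1/3 → R at (9,1); v=(-1,3)
6. t=5/3 → T at (22/3,6); v=(-1,-3)
7. t=2 → B at (16/3,0); v=(-1,3)

Final position: (16/3,0)
Wall sequence: TBTBRTB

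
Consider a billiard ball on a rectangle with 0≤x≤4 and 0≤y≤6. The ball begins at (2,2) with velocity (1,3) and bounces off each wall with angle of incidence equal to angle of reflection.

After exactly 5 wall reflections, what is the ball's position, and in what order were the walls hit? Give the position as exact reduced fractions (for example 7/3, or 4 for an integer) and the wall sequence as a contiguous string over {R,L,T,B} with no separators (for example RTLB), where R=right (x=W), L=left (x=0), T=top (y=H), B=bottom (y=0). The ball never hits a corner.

Final position: (0,4)
Wall sequence: TRBTL

1. t=4/3 → T at (10/3,6); v=(1,-3)
2. t=2/3 → R at (4,4); v=(-1,-3)
3. t=4/3 → B at (8/3,0); v=(-1,3)
4. t=2 → T at (2/3,6); v=(-1,-3)
5. t=2/3 → L at (0,4); v=(1,-3)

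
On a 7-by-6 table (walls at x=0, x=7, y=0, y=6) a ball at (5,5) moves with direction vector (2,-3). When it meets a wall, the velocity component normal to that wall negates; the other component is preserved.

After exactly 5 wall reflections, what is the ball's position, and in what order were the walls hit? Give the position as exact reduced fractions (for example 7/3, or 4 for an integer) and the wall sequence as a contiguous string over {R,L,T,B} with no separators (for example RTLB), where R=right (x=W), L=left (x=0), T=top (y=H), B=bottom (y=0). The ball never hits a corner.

1. t=1 → R at (7,2); v=(-2,-3)
2. t=2/3 → B at (17/3,0); v=(-2,3)
3. t=2 → T at (5/3,6); v=(-2,-3)
4. t=5/6 → L at (0,7/2); v=(2,-3)
5. t=7/6 → B at (7/3,0); v=(2,3)

Final position: (7/3,0)
Wall sequence: RBTLB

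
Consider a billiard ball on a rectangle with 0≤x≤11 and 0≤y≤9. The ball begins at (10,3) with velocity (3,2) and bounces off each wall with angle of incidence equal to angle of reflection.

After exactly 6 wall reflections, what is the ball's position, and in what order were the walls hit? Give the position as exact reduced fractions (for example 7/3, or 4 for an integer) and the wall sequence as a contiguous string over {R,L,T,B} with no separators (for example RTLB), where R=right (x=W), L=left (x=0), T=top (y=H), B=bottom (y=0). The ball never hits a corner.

Final position: (0,23/3)
Wall sequence: RTLBRL

1. t=1/3 → R at (11,11/3); v=(-3,2)
2. t=8/3 → T at (3,9); v=(-3,-2)
3. t=1 → L at (0,7); v=(3,-2)
4. t=7/2 → B at (21/2,0); v=(3,2)
5. t=1/6 → R at (11,1/3); v=(-3,2)
6. t=11/3 → L at (0,23/3); v=(3,2)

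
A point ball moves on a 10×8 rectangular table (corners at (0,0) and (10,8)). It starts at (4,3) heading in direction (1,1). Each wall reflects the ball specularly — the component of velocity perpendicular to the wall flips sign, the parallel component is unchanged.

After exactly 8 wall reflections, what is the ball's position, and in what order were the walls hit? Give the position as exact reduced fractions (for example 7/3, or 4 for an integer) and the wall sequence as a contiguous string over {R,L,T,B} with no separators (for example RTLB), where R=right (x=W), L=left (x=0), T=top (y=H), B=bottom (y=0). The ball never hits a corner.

Final position: (0,7)
Wall sequence: TRBLTRBL

1. t=5 → T at (9,8); v=(1,-1)
2. t=1 → R at (10,7); v=(-1,-1)
3. t=7 → B at (3,0); v=(-1,1)
4. t=3 → L at (0,3); v=(1,1)
5. t=5 → T at (5,8); v=(1,-1)
6. t=5 → R at (10,3); v=(-1,-1)
7. t=3 → B at (7,0); v=(-1,1)
8. t=7 → L at (0,7); v=(1,1)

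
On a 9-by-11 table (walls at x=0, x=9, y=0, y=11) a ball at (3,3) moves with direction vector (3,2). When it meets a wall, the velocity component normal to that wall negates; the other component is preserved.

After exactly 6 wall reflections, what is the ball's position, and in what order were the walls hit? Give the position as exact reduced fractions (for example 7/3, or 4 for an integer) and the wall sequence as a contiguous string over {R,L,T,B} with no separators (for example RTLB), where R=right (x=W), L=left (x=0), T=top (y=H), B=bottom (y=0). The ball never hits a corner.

Final position: (0,3)
Wall sequence: RTLRBL

1. t=2 → R at (9,7); v=(-3,2)
2. t=2 → T at (3,11); v=(-3,-2)
3. t=1 → L at (0,9); v=(3,-2)
4. t=3 → R at (9,3); v=(-3,-2)
5. t=3/2 → B at (9/2,0); v=(-3,2)
6. t=3/2 → L at (0,3); v=(3,2)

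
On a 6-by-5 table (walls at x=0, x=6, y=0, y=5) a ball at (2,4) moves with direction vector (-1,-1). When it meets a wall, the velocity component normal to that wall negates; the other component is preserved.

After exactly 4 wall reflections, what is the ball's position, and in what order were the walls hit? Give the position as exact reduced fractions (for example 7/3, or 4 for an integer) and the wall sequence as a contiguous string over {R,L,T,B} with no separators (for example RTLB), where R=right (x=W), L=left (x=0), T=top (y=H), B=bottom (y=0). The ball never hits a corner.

Final position: (5,5)
Wall sequence: LBRT

1. t=2 → L at (0,2); v=(1,-1)
2. t=2 → B at (2,0); v=(1,1)
3. t=4 → R at (6,4); v=(-1,1)
4. t=1 → T at (5,5); v=(-1,-1)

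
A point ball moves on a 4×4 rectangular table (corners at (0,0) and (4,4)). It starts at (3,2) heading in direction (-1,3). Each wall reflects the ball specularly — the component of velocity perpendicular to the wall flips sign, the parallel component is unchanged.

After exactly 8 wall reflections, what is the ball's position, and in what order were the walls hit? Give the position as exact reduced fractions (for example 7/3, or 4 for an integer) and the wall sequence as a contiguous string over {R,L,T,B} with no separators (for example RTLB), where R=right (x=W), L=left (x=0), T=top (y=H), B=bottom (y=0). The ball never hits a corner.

1. t=2/3 → T at (7/3,4); v=(-1,-3)
2. t=4/3 → B at (1,0); v=(-1,3)
3. t=1 → L at (0,3); v=(1,3)
4. t=1/3 → T at (1/3,4); v=(1,-3)
5. t=4/3 → B at (5/3,0); v=(1,3)
6. t=4/3 → T at (3,4); v=(1,-3)
7. t=1 → R at (4,1); v=(-1,-3)
8. t=1/3 → B at (11/3,0); v=(-1,3)

Final position: (11/3,0)
Wall sequence: TBLTBTRB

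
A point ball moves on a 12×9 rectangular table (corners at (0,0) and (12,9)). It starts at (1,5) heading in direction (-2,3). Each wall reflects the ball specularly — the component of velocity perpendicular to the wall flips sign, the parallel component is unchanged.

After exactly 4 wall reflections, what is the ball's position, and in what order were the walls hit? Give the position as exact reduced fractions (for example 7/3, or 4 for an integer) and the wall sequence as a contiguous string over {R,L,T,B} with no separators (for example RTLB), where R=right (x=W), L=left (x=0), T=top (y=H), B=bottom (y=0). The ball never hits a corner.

Final position: (12,13/2)
Wall sequence: LTBR

1. t=1/2 → L at (0,13/2); v=(2,3)
2. t=5/6 → T at (5/3,9); v=(2,-3)
3. t=3 → B at (23/3,0); v=(2,3)
4. t=13/6 → R at (12,13/2); v=(-2,3)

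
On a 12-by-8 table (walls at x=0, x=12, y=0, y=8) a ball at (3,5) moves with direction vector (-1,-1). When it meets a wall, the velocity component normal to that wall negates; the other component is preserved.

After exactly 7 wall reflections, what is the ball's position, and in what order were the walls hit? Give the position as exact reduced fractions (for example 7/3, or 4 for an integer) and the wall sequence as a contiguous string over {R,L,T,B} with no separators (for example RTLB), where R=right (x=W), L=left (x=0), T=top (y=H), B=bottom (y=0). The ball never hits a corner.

1. t=3 → L at (0,2); v=(1,-1)
2. t=2 → B at (2,0); v=(1,1)
3. t=8 → T at (10,8); v=(1,-1)
4. t=2 → R at (12,6); v=(-1,-1)
5. t=6 → B at (6,0); v=(-1,1)
6. t=6 → L at (0,6); v=(1,1)
7. t=2 → T at (2,8); v=(1,-1)

Final position: (2,8)
Wall sequence: LBTRBLT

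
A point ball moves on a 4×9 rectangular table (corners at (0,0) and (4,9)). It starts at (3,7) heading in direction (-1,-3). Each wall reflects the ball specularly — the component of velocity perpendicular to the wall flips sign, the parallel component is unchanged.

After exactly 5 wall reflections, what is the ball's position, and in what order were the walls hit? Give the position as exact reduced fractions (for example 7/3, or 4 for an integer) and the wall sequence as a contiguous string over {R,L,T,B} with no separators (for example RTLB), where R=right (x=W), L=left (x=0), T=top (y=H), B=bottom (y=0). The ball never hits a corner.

Final position: (8/3,0)
Wall sequence: BLTRB

1. t=7/3 → B at (2/3,0); v=(-1,3)
2. t=2/3 → L at (0,2); v=(1,3)
3. t=7/3 → T at (7/3,9); v=(1,-3)
4. t=5/3 → R at (4,4); v=(-1,-3)
5. t=4/3 → B at (8/3,0); v=(-1,3)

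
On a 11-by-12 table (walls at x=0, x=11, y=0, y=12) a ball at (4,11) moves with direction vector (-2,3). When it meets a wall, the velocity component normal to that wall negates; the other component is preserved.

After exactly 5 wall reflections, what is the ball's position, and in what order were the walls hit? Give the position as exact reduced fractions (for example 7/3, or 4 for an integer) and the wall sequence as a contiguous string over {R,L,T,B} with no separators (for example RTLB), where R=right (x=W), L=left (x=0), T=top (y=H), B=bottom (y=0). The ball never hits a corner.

Final position: (28/3,12)
Wall sequence: TLBRT

1. t=1/3 → T at (10/3,12); v=(-2,-3)
2. t=5/3 → L at (0,7); v=(2,-3)
3. t=7/3 → B at (14/3,0); v=(2,3)
4. t=19/6 → R at (11,19/2); v=(-2,3)
5. t=5/6 → T at (28/3,12); v=(-2,-3)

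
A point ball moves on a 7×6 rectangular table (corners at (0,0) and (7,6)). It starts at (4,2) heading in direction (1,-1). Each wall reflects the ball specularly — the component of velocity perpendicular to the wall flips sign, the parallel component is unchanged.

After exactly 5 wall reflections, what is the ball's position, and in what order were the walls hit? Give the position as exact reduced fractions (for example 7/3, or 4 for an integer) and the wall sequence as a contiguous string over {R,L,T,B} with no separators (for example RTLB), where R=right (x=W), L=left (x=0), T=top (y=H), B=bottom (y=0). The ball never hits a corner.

Final position: (4,0)
Wall sequence: BRTLB

1. t=2 → B at (6,0); v=(1,1)
2. t=1 → R at (7,1); v=(-1,1)
3. t=5 → T at (2,6); v=(-1,-1)
4. t=2 → L at (0,4); v=(1,-1)
5. t=4 → B at (4,0); v=(1,1)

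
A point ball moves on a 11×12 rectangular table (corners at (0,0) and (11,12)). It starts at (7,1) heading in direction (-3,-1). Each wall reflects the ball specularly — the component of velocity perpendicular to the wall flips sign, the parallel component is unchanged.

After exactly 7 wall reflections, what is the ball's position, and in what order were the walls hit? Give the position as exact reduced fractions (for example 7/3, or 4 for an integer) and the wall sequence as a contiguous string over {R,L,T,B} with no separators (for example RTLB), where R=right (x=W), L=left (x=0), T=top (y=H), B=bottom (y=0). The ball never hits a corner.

Final position: (0,8)
Wall sequence: BLRLTRL

1. t=1 → B at (4,0); v=(-3,1)
2. t=4/3 → L at (0,4/3); v=(3,1)
3. t=11/3 → R at (11,5); v=(-3,1)
4. t=11/3 → L at (0,26/3); v=(3,1)
5. t=10/3 → T at (10,12); v=(3,-1)
6. t=1/3 → R at (11,35/3); v=(-3,-1)
7. t=11/3 → L at (0,8); v=(3,-1)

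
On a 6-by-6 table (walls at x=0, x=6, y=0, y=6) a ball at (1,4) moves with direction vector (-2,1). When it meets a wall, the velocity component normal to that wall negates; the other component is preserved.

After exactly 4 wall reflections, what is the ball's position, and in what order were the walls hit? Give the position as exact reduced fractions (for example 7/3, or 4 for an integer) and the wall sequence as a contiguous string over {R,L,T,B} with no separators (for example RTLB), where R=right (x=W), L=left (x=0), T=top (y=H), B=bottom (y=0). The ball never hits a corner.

Final position: (0,3/2)
Wall sequence: LTRL

1. t=1/2 → L at (0,9/2); v=(2,1)
2. t=3/2 → T at (3,6); v=(2,-1)
3. t=3/2 → R at (6,9/2); v=(-2,-1)
4. t=3 → L at (0,3/2); v=(2,-1)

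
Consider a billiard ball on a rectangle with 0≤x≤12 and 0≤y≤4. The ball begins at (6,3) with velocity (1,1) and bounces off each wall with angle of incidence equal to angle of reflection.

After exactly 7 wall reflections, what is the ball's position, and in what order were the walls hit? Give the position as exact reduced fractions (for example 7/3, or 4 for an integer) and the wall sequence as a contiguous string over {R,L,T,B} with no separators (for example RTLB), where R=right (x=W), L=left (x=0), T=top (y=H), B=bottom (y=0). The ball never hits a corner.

1. t=1 → T at (7,4); v=(1,-1)
2. t=4 → B at (11,0); v=(1,1)
3. t=1 → R at (12,1); v=(-1,1)
4. t=3 → T at (9,4); v=(-1,-1)
5. t=4 → B at (5,0); v=(-1,1)
6. t=4 → T at (1,4); v=(-1,-1)
7. t=1 → L at (0,3); v=(1,-1)

Final position: (0,3)
Wall sequence: TBRTBTL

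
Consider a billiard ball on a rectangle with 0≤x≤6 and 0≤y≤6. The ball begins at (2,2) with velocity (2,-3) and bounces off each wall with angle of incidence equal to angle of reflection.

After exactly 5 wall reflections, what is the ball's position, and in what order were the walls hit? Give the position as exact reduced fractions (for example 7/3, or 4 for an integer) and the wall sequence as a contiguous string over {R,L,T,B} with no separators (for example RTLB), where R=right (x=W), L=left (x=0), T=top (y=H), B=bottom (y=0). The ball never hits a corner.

1. t=2/3 → B at (10/3,0); v=(2,3)
2. t=4/3 → R at (6,4); v=(-2,3)
3. t=2/3 → T at (14/3,6); v=(-2,-3)
4. t=2 → B at (2/3,0); v=(-2,3)
5. t=1/3 → L at (0,1); v=(2,3)

Final position: (0,1)
Wall sequence: BRTBL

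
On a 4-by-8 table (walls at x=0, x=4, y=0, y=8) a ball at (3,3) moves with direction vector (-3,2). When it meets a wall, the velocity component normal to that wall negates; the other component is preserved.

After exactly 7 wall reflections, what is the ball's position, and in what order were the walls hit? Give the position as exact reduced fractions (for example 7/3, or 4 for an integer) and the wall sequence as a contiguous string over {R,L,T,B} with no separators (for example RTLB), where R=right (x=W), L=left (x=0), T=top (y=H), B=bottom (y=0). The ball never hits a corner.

Final position: (1/2,0)
Wall sequence: LRTLRLB

1. t=1 → L at (0,5); v=(3,2)
2. t=4/3 → R at (4,23/3); v=(-3,2)
3. t=1/6 → T at (7/2,8); v=(-3,-2)
4. t=7/6 → L at (0,17/3); v=(3,-2)
5. t=4/3 → R at (4,3); v=(-3,-2)
6. t=4/3 → L at (0,1/3); v=(3,-2)
7. t=1/6 → B at (1/2,0); v=(3,2)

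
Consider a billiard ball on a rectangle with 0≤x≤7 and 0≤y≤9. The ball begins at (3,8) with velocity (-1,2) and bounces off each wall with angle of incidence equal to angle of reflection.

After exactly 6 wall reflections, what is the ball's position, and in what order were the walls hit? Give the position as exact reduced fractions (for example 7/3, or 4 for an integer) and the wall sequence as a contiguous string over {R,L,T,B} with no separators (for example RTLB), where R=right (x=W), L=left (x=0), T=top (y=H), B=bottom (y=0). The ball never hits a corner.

1. t=1/2 → T at (5/2,9); v=(-1,-2)
2. t=5/2 → L at (0,4); v=(1,-2)
3. t=2 → B at (2,0); v=(1,2)
4. t=9/2 → T at (13/2,9); v=(1,-2)
5. t=1/2 → R at (7,8); v=(-1,-2)
6. t=4 → B at (3,0); v=(-1,2)

Final position: (3,0)
Wall sequence: TLBTRB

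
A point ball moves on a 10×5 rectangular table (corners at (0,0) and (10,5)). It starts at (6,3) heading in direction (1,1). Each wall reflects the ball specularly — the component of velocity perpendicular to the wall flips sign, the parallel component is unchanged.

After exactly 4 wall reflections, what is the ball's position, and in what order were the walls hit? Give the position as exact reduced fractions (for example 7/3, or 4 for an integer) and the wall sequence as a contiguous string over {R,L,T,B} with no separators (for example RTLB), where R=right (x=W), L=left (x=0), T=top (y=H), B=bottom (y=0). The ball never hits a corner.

Final position: (2,5)
Wall sequence: TRBT

1. t=2 → T at (8,5); v=(1,-1)
2. t=2 → R at (10,3); v=(-1,-1)
3. t=3 → B at (7,0); v=(-1,1)
4. t=5 → T at (2,5); v=(-1,-1)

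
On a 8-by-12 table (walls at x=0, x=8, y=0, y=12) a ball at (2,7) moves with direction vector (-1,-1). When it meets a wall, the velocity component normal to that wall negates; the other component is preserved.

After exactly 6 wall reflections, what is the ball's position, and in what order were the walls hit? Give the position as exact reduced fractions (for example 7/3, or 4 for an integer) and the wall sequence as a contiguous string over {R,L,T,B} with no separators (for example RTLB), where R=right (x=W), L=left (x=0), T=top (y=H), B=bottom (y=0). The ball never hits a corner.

1. t=2 → L at (0,5); v=(1,-1)
2. t=5 → B at (5,0); v=(1,1)
3. t=3 → R at (8,3); v=(-1,1)
4. t=8 → L at (0,11); v=(1,1)
5. t=1 → T at (1,12); v=(1,-1)
6. t=7 → R at (8,5); v=(-1,-1)

Final position: (8,5)
Wall sequence: LBRLTR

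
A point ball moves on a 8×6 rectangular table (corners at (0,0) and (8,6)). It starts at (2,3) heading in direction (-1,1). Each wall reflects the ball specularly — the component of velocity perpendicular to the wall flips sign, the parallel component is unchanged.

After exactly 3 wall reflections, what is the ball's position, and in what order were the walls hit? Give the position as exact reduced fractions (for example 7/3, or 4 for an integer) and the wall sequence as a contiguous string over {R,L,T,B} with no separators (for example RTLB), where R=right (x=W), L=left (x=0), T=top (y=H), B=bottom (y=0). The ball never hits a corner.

Final position: (7,0)
Wall sequence: LTB

1. t=2 → L at (0,5); v=(1,1)
2. t=1 → T at (1,6); v=(1,-1)
3. t=6 → B at (7,0); v=(1,1)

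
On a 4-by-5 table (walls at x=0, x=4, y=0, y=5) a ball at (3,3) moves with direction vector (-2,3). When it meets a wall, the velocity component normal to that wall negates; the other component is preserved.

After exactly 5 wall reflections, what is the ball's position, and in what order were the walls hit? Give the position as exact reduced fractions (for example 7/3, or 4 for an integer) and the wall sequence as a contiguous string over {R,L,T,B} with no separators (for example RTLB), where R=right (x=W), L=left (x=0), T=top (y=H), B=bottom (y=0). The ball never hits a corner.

1. t=2/3 → T at (5/3,5); v=(-2,-3)
2. t=5/6 → L at (0,5/2); v=(2,-3)
3. t=5/6 → B at (5/3,0); v=(2,3)
4. t=7/6 → R at (4,7/2); v=(-2,3)
5. t=1/2 → T at (3,5); v=(-2,-3)

Final position: (3,5)
Wall sequence: TLBRT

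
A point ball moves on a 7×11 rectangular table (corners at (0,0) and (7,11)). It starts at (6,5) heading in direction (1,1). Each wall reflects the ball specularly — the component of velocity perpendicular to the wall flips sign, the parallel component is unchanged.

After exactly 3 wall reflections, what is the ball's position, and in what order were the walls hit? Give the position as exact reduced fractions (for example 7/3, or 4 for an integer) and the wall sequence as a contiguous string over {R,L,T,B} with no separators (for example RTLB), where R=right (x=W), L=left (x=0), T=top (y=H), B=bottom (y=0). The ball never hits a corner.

Final position: (0,9)
Wall sequence: RTL

1. t=1 → R at (7,6); v=(-1,1)
2. t=5 → T at (2,11); v=(-1,-1)
3. t=2 → L at (0,9); v=(1,-1)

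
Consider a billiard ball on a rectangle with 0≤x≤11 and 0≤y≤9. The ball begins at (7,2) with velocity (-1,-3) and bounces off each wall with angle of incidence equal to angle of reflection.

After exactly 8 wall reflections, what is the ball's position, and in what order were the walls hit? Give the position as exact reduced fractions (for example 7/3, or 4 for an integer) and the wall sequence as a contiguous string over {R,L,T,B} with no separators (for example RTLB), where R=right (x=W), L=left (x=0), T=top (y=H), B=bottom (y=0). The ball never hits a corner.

1. t=2/3 → B at (19/3,0); v=(-1,3)
2. t=3 → T at (10/3,9); v=(-1,-3)
3. t=3 → B at (1/3,0); v=(-1,3)
4. t=1/3 → L at (0,1); v=(1,3)
5. t=8/3 → T at (8/3,9); v=(1,-3)
6. t=3 → B at (17/3,0); v=(1,3)
7. t=3 → T at (26/3,9); v=(1,-3)
8. t=7/3 → R at (11,2); v=(-1,-3)

Final position: (11,2)
Wall sequence: BTBLTBTR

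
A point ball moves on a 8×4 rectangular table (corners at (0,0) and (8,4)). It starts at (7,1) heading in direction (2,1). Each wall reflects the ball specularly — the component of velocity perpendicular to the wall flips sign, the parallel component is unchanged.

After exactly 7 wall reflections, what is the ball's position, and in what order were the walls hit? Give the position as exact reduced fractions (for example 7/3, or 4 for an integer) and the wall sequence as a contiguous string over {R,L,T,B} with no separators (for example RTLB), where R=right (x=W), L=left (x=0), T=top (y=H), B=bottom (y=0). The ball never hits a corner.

Final position: (0,5/2)
Wall sequence: RTLBRTL

1. t=1/2 → R at (8,3/2); v=(-2,1)
2. t=5/2 → T at (3,4); v=(-2,-1)
3. t=3/2 → L at (0,5/2); v=(2,-1)
4. t=5/2 → B at (5,0); v=(2,1)
5. t=3/2 → R at (8,3/2); v=(-2,1)
6. t=5/2 → T at (3,4); v=(-2,-1)
7. t=3/2 → L at (0,5/2); v=(2,-1)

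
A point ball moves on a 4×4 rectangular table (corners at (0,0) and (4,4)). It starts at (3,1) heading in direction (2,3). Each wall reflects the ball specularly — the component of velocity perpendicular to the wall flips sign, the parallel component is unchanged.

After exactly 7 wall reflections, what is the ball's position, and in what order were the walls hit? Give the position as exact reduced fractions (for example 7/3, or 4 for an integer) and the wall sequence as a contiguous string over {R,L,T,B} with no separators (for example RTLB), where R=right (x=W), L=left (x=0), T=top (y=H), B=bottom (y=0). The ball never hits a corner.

1. t=1/2 → R at (4,5/2); v=(-2,3)
2. t=1/2 → T at (3,4); v=(-2,-3)
3. t=4/3 → B at (1/3,0); v=(-2,3)
4. t=1/6 → L at (0,1/2); v=(2,3)
5. t=7/6 → T at (7/3,4); v=(2,-3)
6. t=5/6 → R at (4,3/2); v=(-2,-3)
7. t=1/2 → B at (3,0); v=(-2,3)

Final position: (3,0)
Wall sequence: RTBLTRB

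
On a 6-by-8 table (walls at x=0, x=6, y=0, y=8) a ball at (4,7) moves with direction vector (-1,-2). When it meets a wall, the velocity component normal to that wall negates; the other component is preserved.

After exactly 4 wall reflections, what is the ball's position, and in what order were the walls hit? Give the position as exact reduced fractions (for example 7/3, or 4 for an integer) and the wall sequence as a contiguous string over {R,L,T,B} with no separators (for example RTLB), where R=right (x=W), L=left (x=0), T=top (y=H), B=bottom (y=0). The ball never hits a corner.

1. t=7/2 → B at (1/2,0); v=(-1,2)
2. t=1/2 → L at (0,1); v=(1,2)
3. t=7/2 → T at (7/2,8); v=(1,-2)
4. t=5/2 → R at (6,3); v=(-1,-2)

Final position: (6,3)
Wall sequence: BLTR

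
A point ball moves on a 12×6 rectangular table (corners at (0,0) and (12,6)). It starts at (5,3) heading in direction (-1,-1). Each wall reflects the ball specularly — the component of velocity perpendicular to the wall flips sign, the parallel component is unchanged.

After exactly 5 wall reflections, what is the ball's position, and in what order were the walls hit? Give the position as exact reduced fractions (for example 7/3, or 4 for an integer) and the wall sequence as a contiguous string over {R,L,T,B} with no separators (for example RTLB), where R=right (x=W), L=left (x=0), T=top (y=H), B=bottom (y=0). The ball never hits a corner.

Final position: (12,2)
Wall sequence: BLTBR

1. t=3 → B at (2,0); v=(-1,1)
2. t=2 → L at (0,2); v=(1,1)
3. t=4 → T at (4,6); v=(1,-1)
4. t=6 → B at (10,0); v=(1,1)
5. t=2 → R at (12,2); v=(-1,1)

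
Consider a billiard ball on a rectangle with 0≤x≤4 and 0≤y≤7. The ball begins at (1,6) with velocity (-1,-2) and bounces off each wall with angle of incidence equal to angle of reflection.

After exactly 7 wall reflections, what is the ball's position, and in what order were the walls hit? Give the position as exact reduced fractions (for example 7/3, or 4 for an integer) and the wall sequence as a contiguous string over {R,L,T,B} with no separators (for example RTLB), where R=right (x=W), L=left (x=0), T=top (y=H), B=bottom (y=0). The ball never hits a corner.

Final position: (4,6)
Wall sequence: LBRTLBR

1. t=1 → L at (0,4); v=(1,-2)
2. t=2 → B at (2,0); v=(1,2)
3. t=2 → R at (4,4); v=(-1,2)
4. t=3/2 → T at (5/2,7); v=(-1,-2)
5. t=5/2 → L at (0,2); v=(1,-2)
6. t=1 → B at (1,0); v=(1,2)
7. t=3 → R at (4,6); v=(-1,2)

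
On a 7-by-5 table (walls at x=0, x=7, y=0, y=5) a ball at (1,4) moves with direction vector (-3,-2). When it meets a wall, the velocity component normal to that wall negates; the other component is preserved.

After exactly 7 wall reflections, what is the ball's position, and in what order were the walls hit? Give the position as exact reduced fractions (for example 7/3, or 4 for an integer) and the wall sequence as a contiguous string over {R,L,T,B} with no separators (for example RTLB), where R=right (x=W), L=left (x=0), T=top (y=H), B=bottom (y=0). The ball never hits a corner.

1. t=1/3 → L at (0,10/3); v=(3,-2)
2. t=5/3 → B at (5,0); v=(3,2)
3. t=2/3 → R at (7,4/3); v=(-3,2)
4. t=11/6 → T at (3/2,5); v=(-3,-2)
5. t=1/2 → L at (0,4); v=(3,-2)
6. t=2 → B at (6,0); v=(3,2)
7. t=1/3 → R at (7,2/3); v=(-3,2)

Final position: (7,2/3)
Wall sequence: LBRTLBR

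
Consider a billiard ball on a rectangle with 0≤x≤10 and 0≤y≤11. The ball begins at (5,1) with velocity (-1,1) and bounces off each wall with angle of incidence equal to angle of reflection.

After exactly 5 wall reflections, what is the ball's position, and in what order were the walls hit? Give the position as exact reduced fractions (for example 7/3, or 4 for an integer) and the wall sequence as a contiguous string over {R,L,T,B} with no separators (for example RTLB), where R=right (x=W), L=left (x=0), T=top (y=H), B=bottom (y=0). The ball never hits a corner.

Final position: (0,4)
Wall sequence: LTRBL

1. t=5 → L at (0,6); v=(1,1)
2. t=5 → T at (5,11); v=(1,-1)
3. t=5 → R at (10,6); v=(-1,-1)
4. t=6 → B at (4,0); v=(-1,1)
5. t=4 → L at (0,4); v=(1,1)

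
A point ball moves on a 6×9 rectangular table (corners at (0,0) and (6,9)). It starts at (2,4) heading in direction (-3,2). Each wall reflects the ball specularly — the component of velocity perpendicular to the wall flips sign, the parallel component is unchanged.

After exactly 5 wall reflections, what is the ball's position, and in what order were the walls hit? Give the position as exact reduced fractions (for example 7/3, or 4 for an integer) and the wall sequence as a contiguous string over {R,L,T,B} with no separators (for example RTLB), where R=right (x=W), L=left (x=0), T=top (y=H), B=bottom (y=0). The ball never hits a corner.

Final position: (6,2/3)
Wall sequence: LTRLR

1. t=2/3 → L at (0,16/3); v=(3,2)
2. t=11/6 → T at (11/2,9); v=(3,-2)
3. t=1/6 → R at (6,26/3); v=(-3,-2)
4. t=2 → L at (0,14/3); v=(3,-2)
5. t=2 → R at (6,2/3); v=(-3,-2)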